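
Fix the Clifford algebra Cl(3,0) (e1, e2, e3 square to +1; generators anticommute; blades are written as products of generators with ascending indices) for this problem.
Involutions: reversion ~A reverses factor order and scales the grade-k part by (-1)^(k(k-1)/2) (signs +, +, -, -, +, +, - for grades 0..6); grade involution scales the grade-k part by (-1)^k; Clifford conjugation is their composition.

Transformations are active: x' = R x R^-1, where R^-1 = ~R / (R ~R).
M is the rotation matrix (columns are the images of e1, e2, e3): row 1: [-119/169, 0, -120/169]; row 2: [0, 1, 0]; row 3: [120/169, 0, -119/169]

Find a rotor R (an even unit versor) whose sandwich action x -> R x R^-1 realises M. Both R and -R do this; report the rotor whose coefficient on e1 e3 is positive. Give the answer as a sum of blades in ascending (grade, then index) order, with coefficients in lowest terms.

Method: write R = a + b12*e1 e2 + b13*e1 e3 + b23*e2 e3 with a^2 + b12^2 + b13^2 + b23^2 = 1 (so R^-1 = ~R). Expanding the columns R e_j ~R gives tr M = 4a^2 - 1 and, from the antisymmetric part, M21 - M12 = -4a*b12, M13 - M31 = 4a*b13, M32 - M23 = -4a*b23.
Here tr M = -69/169, so a^2 = (1 + tr M)/4 = 25/169 and a = ±5/13. Taking a = 5/13: M21 - M12 = 0, M13 - M31 = -240/169, M32 - M23 = 0, giving b12 = 0, b13 = -12/13, b23 = 0, i.e. R = 5/13 - 12/13*e1 e3.
Its e1 e3 coefficient is negative, so report the other preimage -R.
Answer: -5/13 + 12/13*e1 e3. Note: both R and -R realise this M (trace -69/169); the covering map identifies them, and the e1 e3-coefficient sign is the tie-breaker.


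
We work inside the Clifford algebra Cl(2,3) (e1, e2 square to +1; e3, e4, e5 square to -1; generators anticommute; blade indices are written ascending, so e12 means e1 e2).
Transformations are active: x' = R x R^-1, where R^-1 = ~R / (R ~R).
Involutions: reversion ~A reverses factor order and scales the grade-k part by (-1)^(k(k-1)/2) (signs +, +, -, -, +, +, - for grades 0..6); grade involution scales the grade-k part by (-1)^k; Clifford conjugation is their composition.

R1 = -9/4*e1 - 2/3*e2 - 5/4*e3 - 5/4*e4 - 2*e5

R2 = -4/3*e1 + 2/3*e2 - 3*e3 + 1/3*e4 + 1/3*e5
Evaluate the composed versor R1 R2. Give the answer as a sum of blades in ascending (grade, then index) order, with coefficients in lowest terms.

Distribute over the terms of R1 (each basis-blade product reordered to ascending indices, repeated generators contracted through their squares):
(-9/4*e1) R2 = 3 - 3/2*e12 + 27/4*e13 - 3/4*e14 - 3/4*e15
(-2/3*e2) R2 = -4/9 - 8/9*e12 + 2*e23 - 2/9*e24 - 2/9*e25
(-5/4*e3) R2 = -15/4 - 5/3*e13 + 5/6*e23 - 5/12*e34 - 5/12*e35
(-5/4*e4) R2 = 5/12 - 5/3*e14 + 5/6*e24 - 15/4*e34 - 5/12*e45
(-2*e5) R2 = 2/3 - 8/3*e15 + 4/3*e25 - 6*e35 + 2/3*e45
Summing the partial products and collecting blades:
Answer: -1/9 - 43/18*e12 + 61/12*e13 - 29/12*e14 - 41/12*e15 + 17/6*e23 + 11/18*e24 + 10/9*e25 - 25/6*e34 - 77/12*e35 + 1/4*e45


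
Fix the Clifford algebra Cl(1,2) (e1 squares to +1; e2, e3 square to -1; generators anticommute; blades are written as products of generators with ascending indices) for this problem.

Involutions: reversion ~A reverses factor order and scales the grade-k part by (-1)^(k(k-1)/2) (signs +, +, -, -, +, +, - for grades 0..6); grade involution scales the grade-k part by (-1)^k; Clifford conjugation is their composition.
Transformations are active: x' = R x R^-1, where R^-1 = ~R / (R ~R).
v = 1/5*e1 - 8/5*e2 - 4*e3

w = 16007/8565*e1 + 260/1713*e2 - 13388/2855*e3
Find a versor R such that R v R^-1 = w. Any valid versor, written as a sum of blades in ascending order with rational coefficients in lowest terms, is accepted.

Here q(v) = q(w) = -463/25; the classical choice R = v + w = 3544/1713*e1 - 12404/8565*e2 - 24808/2855*e3 then realises v -> w under the sandwich.
Answer: 3544/1713*e1 - 12404/8565*e2 - 24808/2855*e3


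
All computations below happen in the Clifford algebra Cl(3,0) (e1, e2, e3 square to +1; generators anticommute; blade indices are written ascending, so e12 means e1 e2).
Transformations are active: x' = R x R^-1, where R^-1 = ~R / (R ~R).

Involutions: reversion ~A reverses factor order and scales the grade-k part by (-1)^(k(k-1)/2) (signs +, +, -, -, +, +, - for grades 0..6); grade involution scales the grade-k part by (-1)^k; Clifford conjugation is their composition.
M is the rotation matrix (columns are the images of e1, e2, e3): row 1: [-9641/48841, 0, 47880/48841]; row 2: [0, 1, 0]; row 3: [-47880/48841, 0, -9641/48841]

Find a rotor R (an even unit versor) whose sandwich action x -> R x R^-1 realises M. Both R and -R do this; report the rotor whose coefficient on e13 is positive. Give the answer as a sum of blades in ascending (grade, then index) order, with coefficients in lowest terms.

Method: write R = a + b12*e12 + b13*e13 + b23*e23 with a^2 + b12^2 + b13^2 + b23^2 = 1 (so R^-1 = ~R). Expanding the columns R e_j ~R gives tr M = 4a^2 - 1 and, from the antisymmetric part, M21 - M12 = -4a*b12, M13 - M31 = 4a*b13, M32 - M23 = -4a*b23.
Here tr M = 29559/48841, so a^2 = (1 + tr M)/4 = 19600/48841 and a = ±140/221. Taking a = 140/221: M21 - M12 = 0, M13 - M31 = 95760/48841, M32 - M23 = 0, giving b12 = 0, b13 = 171/221, b23 = 0, i.e. R = 140/221 + 171/221*e13.
Its e13 coefficient is already positive.
Answer: 140/221 + 171/221*e13. Uniqueness: Spin(3) -> SO(3) maps R and -R to the same rotation of trace 29559/48841; fixing the sign of the e13 coefficient removes the ambiguity.


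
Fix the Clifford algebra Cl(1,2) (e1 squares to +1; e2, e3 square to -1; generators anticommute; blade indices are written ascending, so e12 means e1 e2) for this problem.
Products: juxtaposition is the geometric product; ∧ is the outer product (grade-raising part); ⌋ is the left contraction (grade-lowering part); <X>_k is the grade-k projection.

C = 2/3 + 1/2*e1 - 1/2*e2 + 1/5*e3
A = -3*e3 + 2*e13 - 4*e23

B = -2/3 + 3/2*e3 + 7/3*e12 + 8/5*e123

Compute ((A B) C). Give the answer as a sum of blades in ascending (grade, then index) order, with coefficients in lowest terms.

step 1: 9/2 + 17/5*e1 + 14/5*e2 + 2*e3 + 24/5*e12 - 32/3*e13 + 22/3*e23 - 7*e123
step 2: 57/10 + 181/20*e1 - 17/4*e2 + 39/10*e3 + 3/2*e12 - 1769/450*e13 + 1327/450*e23 - 403/75*e123
Answer: 57/10 + 181/20*e1 - 17/4*e2 + 39/10*e3 + 3/2*e12 - 1769/450*e13 + 1327/450*e23 - 403/75*e123


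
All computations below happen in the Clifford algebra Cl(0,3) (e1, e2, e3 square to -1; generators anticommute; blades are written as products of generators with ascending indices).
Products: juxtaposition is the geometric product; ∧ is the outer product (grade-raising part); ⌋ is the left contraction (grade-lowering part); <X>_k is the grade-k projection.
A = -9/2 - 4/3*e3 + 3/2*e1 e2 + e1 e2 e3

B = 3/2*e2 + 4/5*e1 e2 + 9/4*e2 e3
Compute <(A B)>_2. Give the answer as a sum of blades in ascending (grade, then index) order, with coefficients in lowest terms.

step 1: -6/5 - 9/2*e1 - 39/4*e2 - 4/5*e3 - 18/5*e1 e2 - 15/8*e1 e3 - 65/8*e2 e3 - 16/15*e1 e2 e3
step 2: -18/5*e1 e2 - 15/8*e1 e3 - 65/8*e2 e3
Answer: -18/5*e1 e2 - 15/8*e1 e3 - 65/8*e2 e3


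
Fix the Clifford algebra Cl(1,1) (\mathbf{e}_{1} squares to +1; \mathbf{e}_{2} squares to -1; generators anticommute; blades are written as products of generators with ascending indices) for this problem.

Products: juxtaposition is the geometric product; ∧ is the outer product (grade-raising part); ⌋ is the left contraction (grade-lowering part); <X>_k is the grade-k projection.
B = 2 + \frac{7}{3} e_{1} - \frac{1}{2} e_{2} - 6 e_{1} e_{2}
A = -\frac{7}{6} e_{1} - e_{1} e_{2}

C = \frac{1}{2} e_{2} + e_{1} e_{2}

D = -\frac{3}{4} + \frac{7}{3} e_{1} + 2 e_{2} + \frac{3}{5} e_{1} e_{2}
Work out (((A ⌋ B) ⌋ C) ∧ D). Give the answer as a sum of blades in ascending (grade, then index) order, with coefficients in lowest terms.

step 1: \frac{59}{18} + 7 e_{2}
step 2: -\frac{7}{2} + 7 e_{1} + \frac{59}{36} e_{2} + \frac{59}{18} e_{1} e_{2}
step 3: \frac{21}{8} - \frac{161}{12} e_{1} - \frac{395}{48} e_{2} + \frac{6067}{1080} e_{1} e_{2}
Answer: \frac{21}{8} - \frac{161}{12} e_{1} - \frac{395}{48} e_{2} + \frac{6067}{1080} e_{1} e_{2}


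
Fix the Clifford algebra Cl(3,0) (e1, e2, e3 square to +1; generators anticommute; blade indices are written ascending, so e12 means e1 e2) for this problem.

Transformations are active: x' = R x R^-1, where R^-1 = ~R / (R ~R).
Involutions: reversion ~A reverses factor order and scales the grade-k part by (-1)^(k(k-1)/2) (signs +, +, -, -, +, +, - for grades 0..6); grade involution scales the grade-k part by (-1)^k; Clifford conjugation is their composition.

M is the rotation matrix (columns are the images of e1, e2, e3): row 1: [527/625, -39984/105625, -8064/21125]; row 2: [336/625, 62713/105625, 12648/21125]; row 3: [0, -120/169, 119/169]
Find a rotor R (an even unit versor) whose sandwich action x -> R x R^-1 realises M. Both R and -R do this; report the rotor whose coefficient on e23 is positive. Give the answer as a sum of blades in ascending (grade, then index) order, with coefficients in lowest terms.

Method: write R = a + b12*e12 + b13*e13 + b23*e23 with a^2 + b12^2 + b13^2 + b23^2 = 1 (so R^-1 = ~R). Expanding the columns R e_j ~R gives tr M = 4a^2 - 1 and, from the antisymmetric part, M21 - M12 = -4a*b12, M13 - M31 = 4a*b13, M32 - M23 = -4a*b23.
Here tr M = 226151/105625, so a^2 = (1 + tr M)/4 = 82944/105625 and a = ±288/325. Taking a = 288/325: M21 - M12 = 96768/105625, M13 - M31 = -8064/21125, M32 - M23 = -27648/21125, giving b12 = -84/325, b13 = -7/65, b23 = 24/65, i.e. R = 288/325 - 84/325*e12 - 7/65*e13 + 24/65*e23.
Its e23 coefficient is already positive.
Answer: 288/325 - 84/325*e12 - 7/65*e13 + 24/65*e23. Uniqueness: Spin(3) -> SO(3) maps R and -R to the same rotation of trace 226151/105625; fixing the sign of the e23 coefficient removes the ambiguity.


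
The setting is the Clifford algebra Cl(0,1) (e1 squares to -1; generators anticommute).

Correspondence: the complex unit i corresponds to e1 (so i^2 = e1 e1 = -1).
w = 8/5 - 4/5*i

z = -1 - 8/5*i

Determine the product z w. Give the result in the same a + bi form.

In blades: z = -1 - 8/5*e1, w = 8/5 - 4/5*e1.
Distribute z over w term by term (generator squares from the signature, products reordered to ascending indices): (-1)*w = -8/5 + 4/5*e1; (-8/5*e1)*w = -32/25 - 64/25*e1.
Sum: -72/25 - 44/25*e1; translating back through the correspondence:
Answer: -72/25 - 44/25*i


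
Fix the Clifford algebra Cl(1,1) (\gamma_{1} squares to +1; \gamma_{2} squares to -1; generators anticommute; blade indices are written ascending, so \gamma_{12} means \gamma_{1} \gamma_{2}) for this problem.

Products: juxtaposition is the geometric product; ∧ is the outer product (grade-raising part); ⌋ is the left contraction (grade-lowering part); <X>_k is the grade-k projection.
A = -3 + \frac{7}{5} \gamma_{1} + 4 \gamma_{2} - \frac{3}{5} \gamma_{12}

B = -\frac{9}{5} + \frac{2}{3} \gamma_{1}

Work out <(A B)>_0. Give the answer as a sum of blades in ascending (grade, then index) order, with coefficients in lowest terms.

step 1: \frac{19}{3} - \frac{113}{25} \gamma_{1} - \frac{34}{5} \gamma_{2} - \frac{119}{75} \gamma_{12}
step 2: \frac{19}{3}
Answer: \frac{19}{3}


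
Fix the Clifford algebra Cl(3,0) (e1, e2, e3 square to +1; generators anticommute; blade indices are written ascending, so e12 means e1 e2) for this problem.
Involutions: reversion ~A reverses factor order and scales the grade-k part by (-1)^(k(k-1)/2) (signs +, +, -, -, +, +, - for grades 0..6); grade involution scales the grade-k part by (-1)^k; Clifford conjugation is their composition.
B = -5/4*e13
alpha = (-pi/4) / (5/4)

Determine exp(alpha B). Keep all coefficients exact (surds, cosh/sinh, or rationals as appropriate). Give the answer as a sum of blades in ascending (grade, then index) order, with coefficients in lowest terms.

B^2 = (-5/4)^2*(e13)^2 = 25/16*(-1) = -25/16 (a basis 2-blade squares to minus the product of its generators' squares).
B^2 = -25/16 — a negative square means the series sums to a rotation: l = 5/4, alpha*l = -pi/4, so exp(alpha B) = cos(-pi/4) + (sin(-pi/4)/(5/4))*B = sqrt(2)/2 + (-2*sqrt(2)/5)*B.
Answer: sqrt(2)/2 + sqrt(2)/2*e13


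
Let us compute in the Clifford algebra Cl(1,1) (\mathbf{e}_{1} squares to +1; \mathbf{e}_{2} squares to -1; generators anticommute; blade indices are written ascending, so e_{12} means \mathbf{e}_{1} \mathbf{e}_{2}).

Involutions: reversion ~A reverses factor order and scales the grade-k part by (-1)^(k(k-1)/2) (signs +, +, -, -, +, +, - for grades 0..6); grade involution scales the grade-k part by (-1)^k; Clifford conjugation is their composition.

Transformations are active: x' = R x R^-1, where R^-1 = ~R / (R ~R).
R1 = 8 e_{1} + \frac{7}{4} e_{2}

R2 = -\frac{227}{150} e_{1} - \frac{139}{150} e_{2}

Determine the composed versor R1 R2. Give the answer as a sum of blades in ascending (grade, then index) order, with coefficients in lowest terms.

Distribute over the terms of R1 (each basis-blade product reordered to ascending indices, repeated generators contracted through their squares):
(8 e_{1}) R2 = -\frac{908}{75} - \frac{556}{75} e_{12}
(\frac{7}{4} e_{2}) R2 = \frac{973}{600} + \frac{1589}{600} e_{12}
Summing the partial products and collecting blades:
Answer: -\frac{2097}{200} - \frac{953}{200} e_{12}


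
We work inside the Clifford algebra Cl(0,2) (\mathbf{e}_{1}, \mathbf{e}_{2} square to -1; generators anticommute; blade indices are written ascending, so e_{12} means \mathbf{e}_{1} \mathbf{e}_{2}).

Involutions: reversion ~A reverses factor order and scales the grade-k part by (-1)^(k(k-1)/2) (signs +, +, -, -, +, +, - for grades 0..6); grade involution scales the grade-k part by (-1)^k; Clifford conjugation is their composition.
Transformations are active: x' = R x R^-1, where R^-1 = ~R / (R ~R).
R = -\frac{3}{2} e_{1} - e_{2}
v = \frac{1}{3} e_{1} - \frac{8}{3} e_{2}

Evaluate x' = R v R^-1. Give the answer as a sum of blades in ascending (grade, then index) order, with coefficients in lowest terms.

~R = -\frac{3}{2} e_{1} - e_{2}, and R ~R = -\frac{13}{4}, so R^-1 = ~R / (-\frac{13}{4}).
R v = -\frac{13}{6} + \frac{13}{3} e_{12}
Answer: -\frac{7}{3} e_{1} + \frac{4}{3} e_{2}


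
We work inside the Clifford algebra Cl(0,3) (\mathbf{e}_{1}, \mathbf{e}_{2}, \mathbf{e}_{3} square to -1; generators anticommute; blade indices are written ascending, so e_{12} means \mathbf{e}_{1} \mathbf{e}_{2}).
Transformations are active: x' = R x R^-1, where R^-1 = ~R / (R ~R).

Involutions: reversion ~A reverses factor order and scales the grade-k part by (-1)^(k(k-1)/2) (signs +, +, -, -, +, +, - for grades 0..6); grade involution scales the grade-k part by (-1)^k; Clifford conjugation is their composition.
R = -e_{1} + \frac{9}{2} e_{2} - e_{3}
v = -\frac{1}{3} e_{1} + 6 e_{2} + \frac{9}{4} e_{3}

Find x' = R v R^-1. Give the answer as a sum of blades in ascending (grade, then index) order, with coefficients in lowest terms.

~R = -e_{1} + \frac{9}{2} e_{2} - e_{3}, and R ~R = -\frac{89}{4}, so R^-1 = ~R / (-\frac{89}{4}).
R v = -\frac{301}{12} - \frac{9}{2} e_{12} - \frac{31}{12} e_{13} + \frac{129}{8} e_{23}
Answer: -\frac{171}{89} e_{1} + \frac{369}{89} e_{2} - \frac{4811}{1068} e_{3}


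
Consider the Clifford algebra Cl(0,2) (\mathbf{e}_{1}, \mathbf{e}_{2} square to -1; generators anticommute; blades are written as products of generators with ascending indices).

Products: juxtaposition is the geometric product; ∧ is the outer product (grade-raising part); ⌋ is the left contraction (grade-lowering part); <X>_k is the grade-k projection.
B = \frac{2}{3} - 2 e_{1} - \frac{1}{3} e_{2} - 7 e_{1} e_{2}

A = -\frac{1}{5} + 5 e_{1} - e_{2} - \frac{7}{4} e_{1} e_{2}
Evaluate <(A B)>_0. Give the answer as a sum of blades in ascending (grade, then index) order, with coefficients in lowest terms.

step 1: -\frac{163}{60} + \frac{203}{20} e_{1} + \frac{379}{10} e_{2} - \frac{103}{30} e_{1} e_{2}
step 2: -\frac{163}{60}
Answer: -\frac{163}{60}


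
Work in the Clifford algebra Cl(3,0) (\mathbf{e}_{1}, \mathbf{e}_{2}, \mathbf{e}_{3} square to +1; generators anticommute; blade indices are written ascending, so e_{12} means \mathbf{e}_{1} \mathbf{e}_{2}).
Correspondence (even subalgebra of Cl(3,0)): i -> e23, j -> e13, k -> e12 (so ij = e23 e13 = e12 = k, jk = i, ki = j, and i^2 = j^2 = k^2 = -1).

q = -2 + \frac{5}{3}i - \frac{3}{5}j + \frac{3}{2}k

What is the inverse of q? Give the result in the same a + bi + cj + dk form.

In blades: q = -2 + \frac{3}{2} e_{12} - \frac{3}{5} e_{13} + \frac{5}{3} e_{23}.
With qbar = -2 - \frac{3}{2} e_{12} + \frac{3}{5} e_{13} - \frac{5}{3} e_{23} (scalar fixed, mapped units negated), q qbar = \frac{8449}{900} (the sum of squared coefficients), so q^-1 = qbar / (\frac{8449}{900}) = -\frac{1800}{8449} - \frac{1350}{8449} e_{12} + \frac{540}{8449} e_{13} - \frac{1500}{8449} e_{23}; translating back:
Answer: -\frac{1800}{8449} - \frac{1500}{8449}i + \frac{540}{8449}j - \frac{1350}{8449}k


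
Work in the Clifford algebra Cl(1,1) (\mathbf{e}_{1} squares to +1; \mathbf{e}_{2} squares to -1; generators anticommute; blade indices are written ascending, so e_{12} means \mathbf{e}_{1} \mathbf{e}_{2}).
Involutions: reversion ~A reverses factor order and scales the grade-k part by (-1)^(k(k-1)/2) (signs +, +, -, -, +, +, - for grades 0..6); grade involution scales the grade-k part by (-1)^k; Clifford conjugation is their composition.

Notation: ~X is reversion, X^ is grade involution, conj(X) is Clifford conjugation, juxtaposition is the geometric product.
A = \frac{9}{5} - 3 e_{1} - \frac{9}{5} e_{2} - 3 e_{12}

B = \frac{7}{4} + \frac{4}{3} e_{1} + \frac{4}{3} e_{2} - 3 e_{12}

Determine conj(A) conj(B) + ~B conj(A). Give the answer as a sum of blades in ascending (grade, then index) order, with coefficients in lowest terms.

first term: \frac{211}{20} + \frac{49}{4} e_{1} + \frac{55}{4} e_{2} + \frac{181}{20} e_{12}
second term: \frac{55}{4} + \frac{25}{4} e_{1} + \frac{11}{20} e_{2} + \frac{181}{20} e_{12}
Answer: \frac{243}{10} + \frac{37}{2} e_{1} + \frac{143}{10} e_{2} + \frac{181}{10} e_{12}


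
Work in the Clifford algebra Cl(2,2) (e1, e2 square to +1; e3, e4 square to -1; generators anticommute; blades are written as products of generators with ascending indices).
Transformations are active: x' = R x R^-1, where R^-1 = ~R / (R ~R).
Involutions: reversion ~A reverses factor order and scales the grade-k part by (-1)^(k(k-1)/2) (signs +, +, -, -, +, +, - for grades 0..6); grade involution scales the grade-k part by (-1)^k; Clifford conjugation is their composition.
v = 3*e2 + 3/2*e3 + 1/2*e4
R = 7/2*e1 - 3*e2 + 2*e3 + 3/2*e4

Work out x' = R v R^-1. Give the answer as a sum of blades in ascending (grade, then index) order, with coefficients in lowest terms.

~R = 7/2*e1 - 3*e2 + 2*e3 + 3/2*e4, and R ~R = 15, so R^-1 = ~R / (15).
R v = -51/4 + 21/2*e1 e2 + 21/4*e1 e3 + 7/4*e1 e4 - 21/2*e2 e3 - 6*e2 e4 - 5/4*e3 e4
Answer: -119/20*e1 + 21/10*e2 - 49/10*e3 - 61/20*e4


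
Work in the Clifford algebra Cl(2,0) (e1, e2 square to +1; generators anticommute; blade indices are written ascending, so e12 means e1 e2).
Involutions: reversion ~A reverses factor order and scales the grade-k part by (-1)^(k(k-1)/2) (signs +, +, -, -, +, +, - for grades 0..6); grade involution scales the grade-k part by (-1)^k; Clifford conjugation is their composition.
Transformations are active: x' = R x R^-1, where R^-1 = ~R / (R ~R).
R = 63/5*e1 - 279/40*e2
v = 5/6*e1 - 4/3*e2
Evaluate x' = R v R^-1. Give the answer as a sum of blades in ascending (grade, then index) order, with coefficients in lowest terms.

~R = 63/5*e1 - 279/40*e2, and R ~R = 331857/1600, so R^-1 = ~R / (331857/1600).
R v = 99/5 - 879/80*e12
Answer: 38651/24582*e1 + 20/12291*e2


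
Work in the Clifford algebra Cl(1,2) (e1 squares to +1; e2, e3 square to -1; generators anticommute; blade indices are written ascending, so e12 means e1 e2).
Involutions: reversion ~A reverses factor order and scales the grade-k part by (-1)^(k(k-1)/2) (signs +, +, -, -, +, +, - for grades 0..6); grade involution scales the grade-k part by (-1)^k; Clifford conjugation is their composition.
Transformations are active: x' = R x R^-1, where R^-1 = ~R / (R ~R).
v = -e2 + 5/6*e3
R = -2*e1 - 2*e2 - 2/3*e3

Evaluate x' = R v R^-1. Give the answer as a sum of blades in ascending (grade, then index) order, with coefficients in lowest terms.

~R = -2*e1 - 2*e2 - 2/3*e3, and R ~R = -4/9, so R^-1 = ~R / (-4/9).
R v = -13/9 + 2*e12 - 5/3*e13 - 7/3*e23
Answer: -13*e1 - 12*e2 - 31/6*e3


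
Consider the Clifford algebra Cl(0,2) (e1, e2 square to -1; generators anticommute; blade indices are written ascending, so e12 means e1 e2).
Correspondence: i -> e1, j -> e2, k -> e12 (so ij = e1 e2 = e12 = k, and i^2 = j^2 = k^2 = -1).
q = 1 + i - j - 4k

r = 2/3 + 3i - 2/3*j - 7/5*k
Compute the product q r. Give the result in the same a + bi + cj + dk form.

In blades: q = 1 + e1 - e2 - 4*e12, r = 2/3 + 3*e1 - 2/3*e2 - 7/5*e12.
Distribute q over r term by term (generator squares from the signature, products reordered to ascending indices): (1)*r = 2/3 + 3*e1 - 2/3*e2 - 7/5*e12; (e1)*r = -3 + 2/3*e1 + 7/5*e2 - 2/3*e12; (-e2)*r = -2/3 + 7/5*e1 - 2/3*e2 + 3*e12; (-4*e12)*r = -28/5 - 8/3*e1 - 12*e2 - 8/3*e12.
Sum: -43/5 + 12/5*e1 - 179/15*e2 - 26/15*e12; translating back through the correspondence:
Answer: -43/5 + 12/5*i - 179/15*j - 26/15*k


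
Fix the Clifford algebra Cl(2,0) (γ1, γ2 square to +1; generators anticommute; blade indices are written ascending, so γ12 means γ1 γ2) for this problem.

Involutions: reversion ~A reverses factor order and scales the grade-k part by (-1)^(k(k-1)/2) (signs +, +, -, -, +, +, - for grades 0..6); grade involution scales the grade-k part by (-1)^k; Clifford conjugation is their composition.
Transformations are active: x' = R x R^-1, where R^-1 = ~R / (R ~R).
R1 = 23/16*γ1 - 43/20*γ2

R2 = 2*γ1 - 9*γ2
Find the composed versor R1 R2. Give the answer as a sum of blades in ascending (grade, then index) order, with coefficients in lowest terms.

Distribute over the terms of R1 (each basis-blade product reordered to ascending indices, repeated generators contracted through their squares):
(23/16*γ1) R2 = 23/8 - 207/16*γ12
(-43/20*γ2) R2 = 387/20 + 43/10*γ12
Summing the partial products and collecting blades:
Answer: 889/40 - 691/80*γ12


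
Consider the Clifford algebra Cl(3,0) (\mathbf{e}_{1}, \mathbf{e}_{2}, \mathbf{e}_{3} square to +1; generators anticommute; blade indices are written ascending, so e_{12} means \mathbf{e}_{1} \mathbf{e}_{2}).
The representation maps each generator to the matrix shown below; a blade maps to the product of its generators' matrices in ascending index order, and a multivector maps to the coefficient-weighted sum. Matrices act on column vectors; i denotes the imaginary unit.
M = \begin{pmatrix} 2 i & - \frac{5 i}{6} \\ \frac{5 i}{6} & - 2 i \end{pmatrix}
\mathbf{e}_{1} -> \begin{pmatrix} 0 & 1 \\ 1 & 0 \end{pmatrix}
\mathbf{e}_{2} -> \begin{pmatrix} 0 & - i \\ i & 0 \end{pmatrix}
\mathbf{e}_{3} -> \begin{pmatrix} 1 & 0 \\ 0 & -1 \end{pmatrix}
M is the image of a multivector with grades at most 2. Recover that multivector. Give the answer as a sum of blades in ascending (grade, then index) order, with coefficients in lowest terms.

Method: 1, rho(e_{1}), rho(e_{2}), rho(e_{3}) form a trace-orthogonal basis of the 2x2 complex matrices (tr(X Y) = 2 if X = Y, else 0), so M = m0*1 + m1*rho(e_{1}) + m2*rho(e_{2}) + m3*rho(e_{3}) with m0 = tr(M)/2 = 0, m1 = tr(M rho(e_{1}))/2 = 0, m2 = tr(M rho(e_{2}))/2 = \frac{5}{6}, m3 = tr(M rho(e_{3}))/2 = 2 i.
Multiplying table entries, the bivector images are rho(e_{12}) = i*rho(e_{3}), rho(e_{13}) = -i*rho(e_{2}), rho(e_{23}) = i*rho(e_{1}); with real blade coefficients the real parts of m0..m3 are the coefficients of 1, e_{1}, e_{2}, e_{3} and the imaginary parts give the bivectors (e_{23}: Im m1, e_{13}: -Im m2, e_{12}: Im m3).
Answer: \frac{5}{6} e_{2} + 2 e_{12}


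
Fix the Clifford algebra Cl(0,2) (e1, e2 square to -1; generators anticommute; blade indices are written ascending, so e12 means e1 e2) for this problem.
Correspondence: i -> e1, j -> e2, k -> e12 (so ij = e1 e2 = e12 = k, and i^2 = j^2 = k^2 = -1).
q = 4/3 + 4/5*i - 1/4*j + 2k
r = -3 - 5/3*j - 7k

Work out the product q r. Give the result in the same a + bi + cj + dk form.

In blades: q = 4/3 + 4/5*e1 - 1/4*e2 + 2*e12, r = -3 - 5/3*e2 - 7*e12.
Distribute q over r term by term (generator squares from the signature, products reordered to ascending indices): (4/3)*r = -4 - 20/9*e2 - 28/3*e12; (4/5*e1)*r = -12/5*e1 + 28/5*e2 - 4/3*e12; (-1/4*e2)*r = -5/12 + 7/4*e1 + 3/4*e2; (2*e12)*r = 14 + 10/3*e1 - 6*e12.
Sum: 115/12 + 161/60*e1 + 743/180*e2 - 50/3*e12; translating back through the correspondence:
Answer: 115/12 + 161/60*i + 743/180*j - 50/3*k


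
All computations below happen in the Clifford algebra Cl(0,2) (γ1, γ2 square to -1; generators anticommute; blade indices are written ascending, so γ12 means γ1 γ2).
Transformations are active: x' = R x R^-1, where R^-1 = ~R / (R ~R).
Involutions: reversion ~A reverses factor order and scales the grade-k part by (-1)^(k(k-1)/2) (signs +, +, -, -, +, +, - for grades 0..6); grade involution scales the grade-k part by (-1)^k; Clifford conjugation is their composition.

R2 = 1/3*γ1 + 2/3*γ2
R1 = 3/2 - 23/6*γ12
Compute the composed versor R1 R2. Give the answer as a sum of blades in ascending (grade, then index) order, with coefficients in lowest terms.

Distribute over the terms of R1 (each basis-blade product reordered to ascending indices, repeated generators contracted through their squares):
(3/2) R2 = 1/2*γ1 + γ2
(-23/6*γ12) R2 = 23/9*γ1 - 23/18*γ2
Summing the partial products and collecting blades:
Answer: 55/18*γ1 - 5/18*γ2


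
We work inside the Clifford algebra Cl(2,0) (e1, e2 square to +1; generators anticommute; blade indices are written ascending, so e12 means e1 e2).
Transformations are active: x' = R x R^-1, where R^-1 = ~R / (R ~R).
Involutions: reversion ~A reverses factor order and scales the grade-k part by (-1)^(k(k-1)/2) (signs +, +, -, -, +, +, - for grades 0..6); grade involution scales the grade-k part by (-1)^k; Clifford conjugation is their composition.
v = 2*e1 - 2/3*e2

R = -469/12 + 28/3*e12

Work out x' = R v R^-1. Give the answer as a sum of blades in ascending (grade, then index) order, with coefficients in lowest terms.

~R = -469/12 - 28/3*e12, and R ~R = 232505/144, so R^-1 = ~R / (232505/144).
R v = -1519/18*e1 + 133/18*e2
Answer: 29686/14235*e1 + 1466/4745*e2


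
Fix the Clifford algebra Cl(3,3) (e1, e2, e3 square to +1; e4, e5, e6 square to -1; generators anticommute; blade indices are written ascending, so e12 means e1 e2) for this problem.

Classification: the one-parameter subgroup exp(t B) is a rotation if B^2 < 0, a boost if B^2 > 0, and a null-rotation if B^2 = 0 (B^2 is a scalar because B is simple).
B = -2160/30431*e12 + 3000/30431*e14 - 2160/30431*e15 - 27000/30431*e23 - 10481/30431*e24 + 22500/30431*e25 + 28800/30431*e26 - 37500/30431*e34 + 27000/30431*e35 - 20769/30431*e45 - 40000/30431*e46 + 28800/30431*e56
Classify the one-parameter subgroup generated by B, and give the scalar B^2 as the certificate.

B^2 term by term: the squares give (-2160/30431)^2*(e12)^2 + (3000/30431)^2*(e14)^2 + (-2160/30431)^2*(e15)^2 + (-27000/30431)^2*(e23)^2 + (-10481/30431)^2*(e24)^2 + (22500/30431)^2*(e25)^2 + (28800/30431)^2*(e26)^2 + (-37500/30431)^2*(e34)^2 + (27000/30431)^2*(e35)^2 + (-20769/30431)^2*(e45)^2 + (-40000/30431)^2*(e46)^2 + (28800/30431)^2*(e56)^2 = 4665600/926045761*(-1) + 9000000/926045761*(+1) + 4665600/926045761*(+1) + 729000000/926045761*(-1) + 109851361/926045761*(+1) + 506250000/926045761*(+1) + 829440000/926045761*(+1) + 1406250000/926045761*(+1) + 729000000/926045761*(+1) + 431351361/926045761*(-1) + 1600000000/926045761*(-1) + 829440000/926045761*(-1) = 0 (each basis 2-blade squares to minus the product of its generators' squares); cross terms between blades sharing an index anticommute and cancel; the commuting (index-disjoint) pairs give grade-4 terms 2*c*c'*(blade product), which cancel blade by blade — e1234: 162000000/926045761 - 162000000/926045761 = 0; e1235: -116640000/926045761 + 116640000/926045761 = 0; e1245: 89722080/926045761 - 135000000/926045761 + 45277920/926045761 = 0; e1246: 172800000/926045761 - 172800000/926045761 = 0; e1256: -124416000/926045761 + 124416000/926045761 = 0; e1345: -162000000/926045761 + 162000000/926045761 = 0; e1456: 172800000/926045761 - 172800000/926045761 = 0; e2345: 1121526000/926045761 + 565974000/926045761 - 1687500000/926045761 = 0; e2346: 2160000000/926045761 - 2160000000/926045761 = 0; e2356: -1555200000/926045761 + 1555200000/926045761 = 0; e2456: -603705600/926045761 + 1800000000/926045761 - 1196294400/926045761 = 0; e3456: -2160000000/926045761 + 2160000000/926045761 = 0 — confirming B is simple. So B^2 = 0.
Answer: null-rotation, certificate B^2 = 0. Check the certificate: B^2 = 0, and that sign is decisive whatever form B takes.


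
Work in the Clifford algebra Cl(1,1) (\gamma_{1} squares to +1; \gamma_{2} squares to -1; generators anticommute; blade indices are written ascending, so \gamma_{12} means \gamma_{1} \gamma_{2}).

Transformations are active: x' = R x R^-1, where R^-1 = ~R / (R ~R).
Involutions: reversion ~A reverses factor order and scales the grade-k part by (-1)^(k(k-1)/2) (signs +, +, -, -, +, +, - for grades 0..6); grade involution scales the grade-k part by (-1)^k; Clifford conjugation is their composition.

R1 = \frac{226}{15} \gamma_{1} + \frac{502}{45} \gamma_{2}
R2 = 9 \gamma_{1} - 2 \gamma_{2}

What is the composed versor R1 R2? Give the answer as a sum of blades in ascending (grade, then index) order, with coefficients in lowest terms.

Distribute over the terms of R1 (each basis-blade product reordered to ascending indices, repeated generators contracted through their squares):
(\frac{226}{15} \gamma_{1}) R2 = \frac{678}{5} - \frac{452}{15} \gamma_{12}
(\frac{502}{45} \gamma_{2}) R2 = \frac{1004}{45} - \frac{502}{5} \gamma_{12}
Summing the partial products and collecting blades:
Answer: \frac{7106}{45} - \frac{1958}{15} \gamma_{12}


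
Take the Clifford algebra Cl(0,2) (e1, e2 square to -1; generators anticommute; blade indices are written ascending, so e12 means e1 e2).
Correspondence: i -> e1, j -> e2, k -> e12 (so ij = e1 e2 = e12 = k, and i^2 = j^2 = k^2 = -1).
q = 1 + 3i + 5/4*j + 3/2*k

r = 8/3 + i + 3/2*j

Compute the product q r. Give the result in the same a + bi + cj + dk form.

In blades: q = 1 + 3*e1 + 5/4*e2 + 3/2*e12, r = 8/3 + e1 + 3/2*e2.
Distribute q over r term by term (generator squares from the signature, products reordered to ascending indices): (1)*r = 8/3 + e1 + 3/2*e2; (3*e1)*r = -3 + 8*e1 + 9/2*e12; (5/4*e2)*r = -15/8 + 10/3*e2 - 5/4*e12; (3/2*e12)*r = -9/4*e1 + 3/2*e2 + 4*e12.
Sum: -53/24 + 27/4*e1 + 19/3*e2 + 29/4*e12; translating back through the correspondence:
Answer: -53/24 + 27/4*i + 19/3*j + 29/4*k


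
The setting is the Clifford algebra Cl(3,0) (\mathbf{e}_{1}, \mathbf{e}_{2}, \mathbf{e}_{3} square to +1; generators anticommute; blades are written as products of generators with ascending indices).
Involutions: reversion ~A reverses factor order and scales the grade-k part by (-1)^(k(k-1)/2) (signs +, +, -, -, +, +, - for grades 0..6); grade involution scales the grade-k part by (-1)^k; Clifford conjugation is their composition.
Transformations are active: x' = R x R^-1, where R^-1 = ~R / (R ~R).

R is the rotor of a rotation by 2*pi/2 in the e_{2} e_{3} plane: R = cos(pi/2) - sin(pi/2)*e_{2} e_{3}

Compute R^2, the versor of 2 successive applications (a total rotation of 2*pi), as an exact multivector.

Rotor phase runs at HALF the rotation angle; powers of one rotor simply add phase, so after 2 steps in e_{2} e_{3} the phase is 2*pi/2 = \pi and R^2 = cos(\pi) - sin(\pi)*e_{2} e_{3}.
cos(\pi) = -1 and sin(\pi) = 0, so R^2 = -1. The total rotation 2*pi is 1 full turn, so every vector returns to itself, yet the rotor is -1, on the OTHER sheet of the double cover (an odd number of 2*pi turns).
Answer: -1


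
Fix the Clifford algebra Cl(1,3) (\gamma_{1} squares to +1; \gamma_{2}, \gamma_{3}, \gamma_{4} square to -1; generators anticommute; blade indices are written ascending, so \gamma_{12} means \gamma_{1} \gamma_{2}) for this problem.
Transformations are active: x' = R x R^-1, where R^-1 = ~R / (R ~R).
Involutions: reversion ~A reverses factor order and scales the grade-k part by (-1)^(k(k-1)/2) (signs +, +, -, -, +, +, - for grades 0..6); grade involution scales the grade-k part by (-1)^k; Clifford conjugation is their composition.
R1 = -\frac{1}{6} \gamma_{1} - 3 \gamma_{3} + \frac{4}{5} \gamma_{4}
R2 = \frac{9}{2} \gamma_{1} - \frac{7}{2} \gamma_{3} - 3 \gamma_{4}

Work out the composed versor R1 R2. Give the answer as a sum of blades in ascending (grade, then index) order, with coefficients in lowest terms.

Distribute over the terms of R1 (each basis-blade product reordered to ascending indices, repeated generators contracted through their squares):
(-\frac{1}{6} \gamma_{1}) R2 = -\frac{3}{4} + \frac{7}{12} \gamma_{13} + \frac{1}{2} \gamma_{14}
(-3 \gamma_{3}) R2 = -\frac{21}{2} + \frac{27}{2} \gamma_{13} + 9 \gamma_{34}
(\frac{4}{5} \gamma_{4}) R2 = \frac{12}{5} - \frac{18}{5} \gamma_{14} + \frac{14}{5} \gamma_{34}
Summing the partial products and collecting blades:
Answer: -\frac{177}{20} + \frac{169}{12} \gamma_{13} - \frac{31}{10} \gamma_{14} + \frac{59}{5} \gamma_{34}


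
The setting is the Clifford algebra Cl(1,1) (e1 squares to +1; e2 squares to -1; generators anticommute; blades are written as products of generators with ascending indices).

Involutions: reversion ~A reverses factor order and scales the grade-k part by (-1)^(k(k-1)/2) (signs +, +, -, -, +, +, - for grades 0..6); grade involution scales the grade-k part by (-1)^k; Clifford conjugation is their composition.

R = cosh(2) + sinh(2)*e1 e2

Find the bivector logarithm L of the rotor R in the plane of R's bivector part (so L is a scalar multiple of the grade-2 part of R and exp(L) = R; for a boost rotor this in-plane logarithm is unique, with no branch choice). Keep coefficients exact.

The scalar part of R is cosh(2), which determines |rapidity| via cosh; the sign lives in the bivector part, and pairing them (bivector part over sinh of the rapidity = the plane) gives the unique in-plane L = rapidity * plane.
Concretely: cosh(rapidity) = cosh(2) gives rapidity = ±2, and since rapidity/sinh(rapidity) is even the sign is immaterial: L = (rapidity/sinh(rapidity)) * <R>_2 = (2/sinh(2)) * <R>_2.
Answer: 2*e1 e2


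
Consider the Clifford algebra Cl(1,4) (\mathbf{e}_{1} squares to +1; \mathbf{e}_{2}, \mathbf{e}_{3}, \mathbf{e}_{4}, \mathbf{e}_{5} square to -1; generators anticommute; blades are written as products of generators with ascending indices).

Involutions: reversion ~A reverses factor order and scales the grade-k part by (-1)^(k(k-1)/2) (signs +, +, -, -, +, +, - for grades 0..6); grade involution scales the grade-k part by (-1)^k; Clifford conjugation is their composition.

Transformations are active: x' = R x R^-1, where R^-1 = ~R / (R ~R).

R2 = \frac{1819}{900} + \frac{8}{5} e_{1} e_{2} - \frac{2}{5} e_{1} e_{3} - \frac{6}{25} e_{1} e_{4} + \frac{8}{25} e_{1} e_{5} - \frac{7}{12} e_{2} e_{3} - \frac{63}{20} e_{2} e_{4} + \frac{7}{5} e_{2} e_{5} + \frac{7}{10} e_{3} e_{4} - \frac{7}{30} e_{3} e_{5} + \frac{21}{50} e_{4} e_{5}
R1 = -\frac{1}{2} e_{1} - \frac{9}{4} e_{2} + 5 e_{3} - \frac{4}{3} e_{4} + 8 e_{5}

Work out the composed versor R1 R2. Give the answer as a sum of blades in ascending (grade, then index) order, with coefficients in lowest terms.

Distribute over the terms of R1 (each basis-blade product reordered to ascending indices, repeated generators contracted through their squares):
(-\frac{1}{2} e_{1}) R2 = -\frac{1819}{1800} e_{1} - \frac{4}{5} e_{2} + \frac{1}{5} e_{3} + \frac{3}{25} e_{4} - \frac{4}{25} e_{5} + \frac{7}{24} e_{1} e_{2} e_{3} + \frac{63}{40} e_{1} e_{2} e_{4} - \frac{7}{10} e_{1} e_{2} e_{5} - \frac{7}{20} e_{1} e_{3} e_{4} + \frac{7}{60} e_{1} e_{3} e_{5} - \frac{21}{100} e_{1} e_{4} e_{5}
(-\frac{9}{4} e_{2}) R2 = -\frac{18}{5} e_{1} - \frac{1819}{400} e_{2} - \frac{21}{16} e_{3} - \frac{567}{80} e_{4} + \frac{63}{20} e_{5} - \frac{9}{10} e_{1} e_{2} e_{3} - \frac{27}{50} e_{1} e_{2} e_{4} + \frac{18}{25} e_{1} e_{2} e_{5} - \frac{63}{40} e_{2} e_{3} e_{4} + \frac{21}{40} e_{2} e_{3} e_{5} - \frac{189}{200} e_{2} e_{4} e_{5}
(5 e_{3}) R2 = -2 e_{1} - \frac{35}{12} e_{2} + \frac{1819}{180} e_{3} - \frac{7}{2} e_{4} + \frac{7}{6} e_{5} + 8 e_{1} e_{2} e_{3} + \frac{6}{5} e_{1} e_{3} e_{4} - \frac{8}{5} e_{1} e_{3} e_{5} + \frac{63}{4} e_{2} e_{3} e_{4} - 7 e_{2} e_{3} e_{5} + \frac{21}{10} e_{3} e_{4} e_{5}
(-\frac{4}{3} e_{4}) R2 = \frac{8}{25} e_{1} + \frac{21}{5} e_{2} - \frac{14}{15} e_{3} - \frac{1819}{675} e_{4} + \frac{14}{25} e_{5} - \frac{32}{15} e_{1} e_{2} e_{4} + \frac{8}{15} e_{1} e_{3} e_{4} + \frac{32}{75} e_{1} e_{4} e_{5} + \frac{7}{9} e_{2} e_{3} e_{4} + \frac{28}{15} e_{2} e_{4} e_{5} - \frac{14}{45} e_{3} e_{4} e_{5}
(8 e_{5}) R2 = \frac{64}{25} e_{1} + \frac{56}{5} e_{2} - \frac{28}{15} e_{3} + \frac{84}{25} e_{4} + \frac{3638}{225} e_{5} + \frac{64}{5} e_{1} e_{2} e_{5} - \frac{16}{5} e_{1} e_{3} e_{5} - \frac{48}{25} e_{1} e_{4} e_{5} - \frac{14}{3} e_{2} e_{3} e_{5} - \frac{126}{5} e_{2} e_{4} e_{5} + \frac{28}{5} e_{3} e_{4} e_{5}
Summing the partial products and collecting blades:
Answer: -\frac{1343}{360} e_{1} + \frac{8563}{1200} e_{2} + \frac{4459}{720} e_{3} - \frac{21173}{2160} e_{4} + \frac{18797}{900} e_{5} + \frac{887}{120} e_{1} e_{2} e_{3} - \frac{659}{600} e_{1} e_{2} e_{4} + \frac{641}{50} e_{1} e_{2} e_{5} + \frac{83}{60} e_{1} e_{3} e_{4} - \frac{281}{60} e_{1} e_{3} e_{5} - \frac{511}{300} e_{1} e_{4} e_{5} + \frac{5383}{360} e_{2} e_{3} e_{4} - \frac{1337}{120} e_{2} e_{3} e_{5} - \frac{14567}{600} e_{2} e_{4} e_{5} + \frac{133}{18} e_{3} e_{4} e_{5}


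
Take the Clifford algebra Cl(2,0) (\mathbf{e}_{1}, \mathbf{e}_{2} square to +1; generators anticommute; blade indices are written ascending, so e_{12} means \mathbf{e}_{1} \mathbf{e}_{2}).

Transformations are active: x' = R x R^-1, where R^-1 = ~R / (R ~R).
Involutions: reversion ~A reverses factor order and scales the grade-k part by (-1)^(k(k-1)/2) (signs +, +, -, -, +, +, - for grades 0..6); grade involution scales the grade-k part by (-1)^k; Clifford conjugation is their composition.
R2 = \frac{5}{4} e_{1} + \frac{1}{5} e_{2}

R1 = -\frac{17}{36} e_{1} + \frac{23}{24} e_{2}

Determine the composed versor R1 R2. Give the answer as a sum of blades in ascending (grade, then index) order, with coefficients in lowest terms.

Distribute over the terms of R1 (each basis-blade product reordered to ascending indices, repeated generators contracted through their squares):
(-\frac{17}{36} e_{1}) R2 = -\frac{85}{144} - \frac{17}{180} e_{12}
(\frac{23}{24} e_{2}) R2 = \frac{23}{120} - \frac{115}{96} e_{12}
Summing the partial products and collecting blades:
Answer: -\frac{287}{720} - \frac{1861}{1440} e_{12}


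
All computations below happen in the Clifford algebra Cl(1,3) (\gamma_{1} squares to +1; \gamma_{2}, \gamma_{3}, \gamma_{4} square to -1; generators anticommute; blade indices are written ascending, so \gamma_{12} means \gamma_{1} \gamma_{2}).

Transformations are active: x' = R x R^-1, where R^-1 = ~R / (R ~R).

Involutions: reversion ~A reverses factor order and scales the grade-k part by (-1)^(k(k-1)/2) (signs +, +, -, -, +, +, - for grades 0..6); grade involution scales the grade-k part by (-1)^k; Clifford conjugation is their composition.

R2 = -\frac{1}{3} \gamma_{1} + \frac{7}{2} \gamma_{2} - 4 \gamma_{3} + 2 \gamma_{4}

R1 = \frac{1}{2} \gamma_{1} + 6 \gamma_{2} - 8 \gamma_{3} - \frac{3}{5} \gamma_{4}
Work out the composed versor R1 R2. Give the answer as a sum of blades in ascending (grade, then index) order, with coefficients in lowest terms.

Distribute over the terms of R1 (each basis-blade product reordered to ascending indices, repeated generators contracted through their squares):
(\frac{1}{2} \gamma_{1}) R2 = -\frac{1}{6} + \frac{7}{4} \gamma_{12} - 2 \gamma_{13} + \gamma_{14}
(6 \gamma_{2}) R2 = -21 + 2 \gamma_{12} - 24 \gamma_{23} + 12 \gamma_{24}
(-8 \gamma_{3}) R2 = -32 - \frac{8}{3} \gamma_{13} + 28 \gamma_{23} - 16 \gamma_{34}
(-\frac{3}{5} \gamma_{4}) R2 = \frac{6}{5} - \frac{1}{5} \gamma_{14} + \frac{21}{10} \gamma_{24} - \frac{12}{5} \gamma_{34}
Summing the partial products and collecting blades:
Answer: -\frac{1559}{30} + \frac{15}{4} \gamma_{12} - \frac{14}{3} \gamma_{13} + \frac{4}{5} \gamma_{14} + 4 \gamma_{23} + \frac{141}{10} \gamma_{24} - \frac{92}{5} \gamma_{34}
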